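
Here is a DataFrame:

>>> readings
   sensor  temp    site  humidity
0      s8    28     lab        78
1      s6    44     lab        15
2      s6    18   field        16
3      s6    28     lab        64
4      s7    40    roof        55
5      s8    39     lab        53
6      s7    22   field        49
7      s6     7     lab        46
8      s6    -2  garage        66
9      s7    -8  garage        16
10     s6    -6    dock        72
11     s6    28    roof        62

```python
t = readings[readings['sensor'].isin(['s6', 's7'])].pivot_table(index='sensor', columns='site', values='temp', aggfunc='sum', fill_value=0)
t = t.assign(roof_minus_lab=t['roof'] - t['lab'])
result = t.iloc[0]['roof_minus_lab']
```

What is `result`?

filter rows where sensor in ['s6', 's7']:
   sensor  temp    site  humidity
1      s6    44     lab        15
2      s6    18   field        16
3      s6    28     lab        64
4      s7    40    roof        55
6      s7    22   field        49
7      s6     7     lab        46
8      s6    -2  garage        66
9      s7    -8  garage        16
10     s6    -6    dock        72
11     s6    28    roof        62
pivot: rows=sensor, cols=site, sum(temp):
site    dock  field  garage  lab  roof
sensor                                
s6        -6     18      -2   79    28
s7         0     22      -8    0    40
add column roof_minus_lab = t['roof'] - t['lab']:
site    dock  field  garage  lab  roof  roof_minus_lab
sensor                                                
s6        -6     18      -2   79    28             -51
s7         0     22      -8    0    40              40
Finally, value at position 0, column 'roof_minus_lab' = -51.

-51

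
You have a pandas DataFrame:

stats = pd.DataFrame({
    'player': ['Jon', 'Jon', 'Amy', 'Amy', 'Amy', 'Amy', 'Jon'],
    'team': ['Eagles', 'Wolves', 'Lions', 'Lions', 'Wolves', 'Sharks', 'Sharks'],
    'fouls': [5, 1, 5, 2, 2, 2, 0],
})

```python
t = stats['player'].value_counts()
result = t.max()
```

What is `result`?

4

value_counts of player:
player
Amy    4
Jon    3
Name: count, dtype: int64
So max() = 4.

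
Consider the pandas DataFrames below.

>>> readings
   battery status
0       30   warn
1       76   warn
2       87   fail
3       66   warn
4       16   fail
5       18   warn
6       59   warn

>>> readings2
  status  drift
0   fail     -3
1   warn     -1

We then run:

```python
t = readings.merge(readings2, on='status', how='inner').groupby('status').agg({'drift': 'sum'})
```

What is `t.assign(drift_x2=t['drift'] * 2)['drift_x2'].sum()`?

merge on 'status' (how='inner') → 7 rows:
   battery status  drift
0       30   warn     -1
1       76   warn     -1
2       87   fail     -3
3       66   warn     -1
4       16   fail     -3
5       18   warn     -1
6       59   warn     -1
group by status, sum of drift:
        drift
status       
fail       -6
warn       -5
add column drift_x2 = t['drift'] * 2:
        drift  drift_x2
status                 
fail       -6       -12
warn       -5       -10
Reading off the sum of column 'drift_x2', we get -22.

-22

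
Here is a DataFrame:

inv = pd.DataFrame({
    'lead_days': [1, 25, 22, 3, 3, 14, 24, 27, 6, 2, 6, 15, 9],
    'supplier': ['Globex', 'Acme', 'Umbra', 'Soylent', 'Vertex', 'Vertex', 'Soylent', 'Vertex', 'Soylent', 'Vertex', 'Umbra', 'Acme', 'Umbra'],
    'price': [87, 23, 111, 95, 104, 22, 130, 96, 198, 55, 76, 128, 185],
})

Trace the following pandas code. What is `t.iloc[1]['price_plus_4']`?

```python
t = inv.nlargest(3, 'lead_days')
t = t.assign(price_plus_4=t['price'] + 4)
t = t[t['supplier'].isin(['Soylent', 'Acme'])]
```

134

take 3 rows with largest lead_days:
   lead_days supplier  price
7         27   Vertex     96
1         25     Acme     23
6         24  Soylent    130
add column price_plus_4 = t['price'] + 4:
   lead_days supplier  price  price_plus_4
7         27   Vertex     96           100
1         25     Acme     23            27
6         24  Soylent    130           134
filter rows where supplier in ['Soylent', 'Acme']:
   lead_days supplier  price  price_plus_4
1         25     Acme     23            27
6         24  Soylent    130           134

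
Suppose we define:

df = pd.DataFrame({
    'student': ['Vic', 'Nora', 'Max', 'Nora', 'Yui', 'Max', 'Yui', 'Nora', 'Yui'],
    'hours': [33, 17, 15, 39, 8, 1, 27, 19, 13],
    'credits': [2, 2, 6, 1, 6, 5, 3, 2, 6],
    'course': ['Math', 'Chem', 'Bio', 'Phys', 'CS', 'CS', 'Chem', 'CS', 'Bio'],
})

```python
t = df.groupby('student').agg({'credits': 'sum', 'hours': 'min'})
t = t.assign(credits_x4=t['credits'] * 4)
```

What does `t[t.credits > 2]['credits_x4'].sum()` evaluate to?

124

group by student: sum(credits), min(hours):
         credits  hours
student                
Max           11      1
Nora           5     17
Vic            2     33
Yui           15      8
add column credits_x4 = t['credits'] * 4:
         credits  hours  credits_x4
student                            
Max           11      1          44
Nora           5     17          20
Vic            2     33           8
Yui           15      8          60
filter rows where credits > 2:
         credits  hours  credits_x4
student                            
Max           11      1          44
Nora           5     17          20
Yui           15      8          60
Reading off the sum of column 'credits_x4', we get 124.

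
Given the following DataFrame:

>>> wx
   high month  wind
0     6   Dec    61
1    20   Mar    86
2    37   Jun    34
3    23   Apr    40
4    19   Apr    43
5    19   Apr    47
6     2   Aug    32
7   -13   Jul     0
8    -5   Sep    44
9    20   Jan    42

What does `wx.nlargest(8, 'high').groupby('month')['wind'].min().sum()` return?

take 8 rows with largest high:
   high month  wind
2    37   Jun    34
3    23   Apr    40
1    20   Mar    86
9    20   Jan    42
4    19   Apr    43
5    19   Apr    47
0     6   Dec    61
6     2   Aug    32
group by month, min of wind:
month
Apr    40
Aug    32
Dec    61
Jan    42
Jun    34
Mar    86
Name: wind, dtype: int64

295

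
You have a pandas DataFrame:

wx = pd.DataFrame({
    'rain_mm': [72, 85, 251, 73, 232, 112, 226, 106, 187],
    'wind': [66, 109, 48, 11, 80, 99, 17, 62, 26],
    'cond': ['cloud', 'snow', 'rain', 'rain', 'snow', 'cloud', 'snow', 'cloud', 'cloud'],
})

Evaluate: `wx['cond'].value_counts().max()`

value_counts of cond:
cond
cloud    4
snow     3
rain     2
Name: count, dtype: int64
So max() = 4.

4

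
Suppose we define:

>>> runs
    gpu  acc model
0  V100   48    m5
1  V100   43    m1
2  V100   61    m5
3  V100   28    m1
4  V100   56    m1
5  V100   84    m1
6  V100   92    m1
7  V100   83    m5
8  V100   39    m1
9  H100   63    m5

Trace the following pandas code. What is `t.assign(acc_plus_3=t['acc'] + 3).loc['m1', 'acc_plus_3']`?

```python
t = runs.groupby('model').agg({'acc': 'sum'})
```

345

group by model, sum of acc:
       acc
model     
m1     342
m5     255
add column acc_plus_3 = t['acc'] + 3:
       acc  acc_plus_3
model                 
m1     342         345
m5     255         258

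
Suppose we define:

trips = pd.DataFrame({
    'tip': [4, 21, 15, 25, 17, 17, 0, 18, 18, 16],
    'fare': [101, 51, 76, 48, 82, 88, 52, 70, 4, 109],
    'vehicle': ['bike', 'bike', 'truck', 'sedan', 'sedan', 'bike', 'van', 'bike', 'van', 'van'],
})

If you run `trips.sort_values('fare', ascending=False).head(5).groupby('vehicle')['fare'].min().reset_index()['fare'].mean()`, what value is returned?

sort by fare descending:
   tip  fare vehicle
9   16   109     van
0    4   101    bike
5   17    88    bike
4   17    82   sedan
2   15    76   truck
7   18    70    bike
6    0    52     van
1   21    51    bike
3   25    48   sedan
8   18     4     van
take first 5 rows:
   tip  fare vehicle
9   16   109     van
0    4   101    bike
5   17    88    bike
4   17    82   sedan
2   15    76   truck
group by vehicle, min of fare:
vehicle
bike      88
sedan     82
truck     76
van      109
Name: fare, dtype: int64
reset_index():
  vehicle  fare
0    bike    88
1   sedan    82
2   truck    76
3     van   109

88.75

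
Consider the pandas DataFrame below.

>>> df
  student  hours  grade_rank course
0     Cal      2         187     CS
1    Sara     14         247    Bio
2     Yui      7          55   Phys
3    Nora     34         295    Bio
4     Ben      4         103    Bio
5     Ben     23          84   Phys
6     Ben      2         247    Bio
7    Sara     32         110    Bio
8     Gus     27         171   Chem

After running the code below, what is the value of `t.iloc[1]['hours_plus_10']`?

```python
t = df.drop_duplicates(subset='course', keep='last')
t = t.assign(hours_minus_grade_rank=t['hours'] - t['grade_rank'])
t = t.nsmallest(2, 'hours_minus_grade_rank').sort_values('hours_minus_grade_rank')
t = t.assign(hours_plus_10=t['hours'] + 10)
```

37

drop duplicate course (keep=last):
  student  hours  grade_rank course
0     Cal      2         187     CS
5     Ben     23          84   Phys
7    Sara     32         110    Bio
8     Gus     27         171   Chem
add column hours_minus_grade_rank = t['hours'] - t['grade_rank']:
  student  hours  grade_rank course  hours_minus_grade_rank
0     Cal      2         187     CS                    -185
5     Ben     23          84   Phys                     -61
7    Sara     32         110    Bio                     -78
8     Gus     27         171   Chem                    -144
take 2 rows with smallest hours_minus_grade_rank:
  student  hours  grade_rank course  hours_minus_grade_rank
0     Cal      2         187     CS                    -185
8     Gus     27         171   Chem                    -144
sort by hours_minus_grade_rank:
  student  hours  grade_rank course  hours_minus_grade_rank
0     Cal      2         187     CS                    -185
8     Gus     27         171   Chem                    -144
add column hours_plus_10 = t['hours'] + 10:
  student  hours  grade_rank course  hours_minus_grade_rank  hours_plus_10
0     Cal      2         187     CS                    -185             12
8     Gus     27         171   Chem                    -144             37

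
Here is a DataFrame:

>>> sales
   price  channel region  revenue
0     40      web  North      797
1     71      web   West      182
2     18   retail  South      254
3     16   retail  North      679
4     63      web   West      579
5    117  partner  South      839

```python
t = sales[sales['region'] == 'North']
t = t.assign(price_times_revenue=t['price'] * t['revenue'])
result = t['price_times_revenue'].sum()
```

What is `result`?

42744

filter rows where region == 'North':
   price channel region  revenue
0     40     web  North      797
3     16  retail  North      679
add column price_times_revenue = t['price'] * t['revenue']:
   price channel region  revenue  price_times_revenue
0     40     web  North      797                31880
3     16  retail  North      679                10864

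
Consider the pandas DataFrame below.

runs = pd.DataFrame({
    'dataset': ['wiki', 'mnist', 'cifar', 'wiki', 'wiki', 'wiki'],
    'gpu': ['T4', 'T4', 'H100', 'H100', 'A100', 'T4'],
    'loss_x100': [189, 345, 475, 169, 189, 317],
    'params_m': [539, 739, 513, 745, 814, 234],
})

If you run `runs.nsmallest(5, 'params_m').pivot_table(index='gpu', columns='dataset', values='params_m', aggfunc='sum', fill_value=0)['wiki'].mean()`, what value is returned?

take 5 rows with smallest params_m:
  dataset   gpu  loss_x100  params_m
5    wiki    T4        317       234
2   cifar  H100        475       513
0    wiki    T4        189       539
1   mnist    T4        345       739
3    wiki  H100        169       745
pivot: rows=gpu, cols=dataset, sum(params_m):
dataset  cifar  mnist  wiki
gpu                        
H100       513      0   745
T4           0    739   773
The mean of column 'wiki' is 759.0.

759.0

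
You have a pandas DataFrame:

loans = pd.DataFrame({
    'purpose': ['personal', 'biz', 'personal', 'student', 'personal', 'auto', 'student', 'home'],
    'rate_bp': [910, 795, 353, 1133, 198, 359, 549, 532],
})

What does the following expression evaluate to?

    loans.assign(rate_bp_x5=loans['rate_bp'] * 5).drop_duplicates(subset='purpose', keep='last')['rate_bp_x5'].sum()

add column rate_bp_x5 = loans['rate_bp'] * 5:
    purpose  rate_bp  rate_bp_x5
0  personal      910        4550
1       biz      795        3975
2  personal      353        1765
3   student     1133        5665
4  personal      198         990
5      auto      359        1795
6   student      549        2745
7      home      532        2660
drop duplicate purpose (keep=last):
    purpose  rate_bp  rate_bp_x5
1       biz      795        3975
4  personal      198         990
5      auto      359        1795
6   student      549        2745
7      home      532        2660
Finally, sum of column 'rate_bp_x5' = 12165.

12165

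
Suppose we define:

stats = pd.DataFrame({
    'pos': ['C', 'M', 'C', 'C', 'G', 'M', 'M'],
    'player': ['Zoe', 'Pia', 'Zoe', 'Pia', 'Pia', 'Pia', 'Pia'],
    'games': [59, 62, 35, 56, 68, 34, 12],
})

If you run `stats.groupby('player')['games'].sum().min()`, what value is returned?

94

group by player, sum of games:
player
Pia    232
Zoe     94
Name: games, dtype: int64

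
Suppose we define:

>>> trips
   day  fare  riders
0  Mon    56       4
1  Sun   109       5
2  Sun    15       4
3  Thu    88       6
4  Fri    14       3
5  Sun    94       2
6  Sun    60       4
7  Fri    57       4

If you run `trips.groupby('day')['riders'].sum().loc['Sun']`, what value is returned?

group by day, sum of riders:
day
Fri     7
Mon     4
Sun    15
Thu     6
Name: riders, dtype: int64
Reading off the value at index 'Sun', we get 15.

15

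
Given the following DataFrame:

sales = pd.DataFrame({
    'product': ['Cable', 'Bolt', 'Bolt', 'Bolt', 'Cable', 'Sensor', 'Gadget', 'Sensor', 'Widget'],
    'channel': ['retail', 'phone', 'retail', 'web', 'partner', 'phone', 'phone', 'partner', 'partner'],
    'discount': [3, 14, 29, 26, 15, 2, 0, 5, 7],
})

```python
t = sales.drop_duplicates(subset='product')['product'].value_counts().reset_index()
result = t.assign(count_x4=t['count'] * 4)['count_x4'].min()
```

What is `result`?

drop duplicate product (keep=first):
  product  channel  discount
0   Cable   retail         3
1    Bolt    phone        14
5  Sensor    phone         2
6  Gadget    phone         0
8  Widget  partner         7
value_counts of product:
product
Cable     1
Bolt      1
Sensor    1
Gadget    1
Widget    1
Name: count, dtype: int64
reset_index():
  product  count
0   Cable      1
1    Bolt      1
2  Sensor      1
3  Gadget      1
4  Widget      1
add column count_x4 = t['count'] * 4:
  product  count  count_x4
0   Cable      1         4
1    Bolt      1         4
2  Sensor      1         4
3  Gadget      1         4
4  Widget      1         4
min of column 'count_x4' → 4

4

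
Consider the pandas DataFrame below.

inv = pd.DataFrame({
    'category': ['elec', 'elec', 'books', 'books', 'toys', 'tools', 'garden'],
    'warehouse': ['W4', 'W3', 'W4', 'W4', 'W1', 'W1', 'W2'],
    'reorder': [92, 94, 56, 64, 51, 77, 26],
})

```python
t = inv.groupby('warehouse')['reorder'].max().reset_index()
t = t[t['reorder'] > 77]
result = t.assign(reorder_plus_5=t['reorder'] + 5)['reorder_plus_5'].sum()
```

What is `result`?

group by warehouse, max of reorder:
warehouse
W1    77
W2    26
W3    94
W4    92
Name: reorder, dtype: int64
reset_index():
  warehouse  reorder
0        W1       77
1        W2       26
2        W3       94
3        W4       92
filter rows where reorder > 77:
  warehouse  reorder
2        W3       94
3        W4       92
add column reorder_plus_5 = t['reorder'] + 5:
  warehouse  reorder  reorder_plus_5
2        W3       94              99
3        W4       92              97
Taking the sum of column 'reorder_plus_5' gives 196.

196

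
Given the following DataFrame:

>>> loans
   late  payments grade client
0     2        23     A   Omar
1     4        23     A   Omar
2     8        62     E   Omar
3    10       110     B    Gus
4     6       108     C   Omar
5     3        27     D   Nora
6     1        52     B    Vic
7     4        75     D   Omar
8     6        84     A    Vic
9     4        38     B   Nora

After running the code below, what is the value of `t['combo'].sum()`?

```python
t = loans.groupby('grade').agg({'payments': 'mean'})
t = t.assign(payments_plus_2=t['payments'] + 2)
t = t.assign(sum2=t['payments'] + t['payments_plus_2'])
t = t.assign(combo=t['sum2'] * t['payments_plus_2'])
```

group by grade, mean of payments:
         payments
grade            
A       43.333333
B       66.666667
C      108.000000
D       51.000000
E       62.000000
add column payments_plus_2 = t['payments'] + 2:
         payments  payments_plus_2
grade                             
A       43.333333        45.333333
B       66.666667        68.666667
C      108.000000       110.000000
D       51.000000        53.000000
E       62.000000        64.000000
add column sum2 = t['payments'] + t['payments_plus_2']:
         payments  payments_plus_2        sum2
grade                                         
A       43.333333        45.333333   88.666667
B       66.666667        68.666667  135.333333
C      108.000000       110.000000  218.000000
D       51.000000        53.000000  104.000000
E       62.000000        64.000000  126.000000
add column combo = t['sum2'] * t['payments_plus_2']:
         payments  payments_plus_2        sum2         combo
grade                                                       
A       43.333333        45.333333   88.666667   4019.555556
B       66.666667        68.666667  135.333333   9292.888889
C      108.000000       110.000000  218.000000  23980.000000
D       51.000000        53.000000  104.000000   5512.000000
E       62.000000        64.000000  126.000000   8064.000000
Then the sum of column 'combo': 50868.4444444

50868.4444444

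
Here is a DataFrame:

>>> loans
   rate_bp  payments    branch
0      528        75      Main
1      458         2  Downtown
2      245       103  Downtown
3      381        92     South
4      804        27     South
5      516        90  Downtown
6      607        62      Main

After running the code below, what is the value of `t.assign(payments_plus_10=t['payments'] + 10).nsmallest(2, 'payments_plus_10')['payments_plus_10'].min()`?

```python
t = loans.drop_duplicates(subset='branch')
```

drop duplicate branch (keep=first):
   rate_bp  payments    branch
0      528        75      Main
1      458         2  Downtown
3      381        92     South
add column payments_plus_10 = t['payments'] + 10:
   rate_bp  payments    branch  payments_plus_10
0      528        75      Main                85
1      458         2  Downtown                12
3      381        92     South               102
take 2 rows with smallest payments_plus_10:
   rate_bp  payments    branch  payments_plus_10
1      458         2  Downtown                12
0      528        75      Main                85
min of column 'payments_plus_10' → 12

12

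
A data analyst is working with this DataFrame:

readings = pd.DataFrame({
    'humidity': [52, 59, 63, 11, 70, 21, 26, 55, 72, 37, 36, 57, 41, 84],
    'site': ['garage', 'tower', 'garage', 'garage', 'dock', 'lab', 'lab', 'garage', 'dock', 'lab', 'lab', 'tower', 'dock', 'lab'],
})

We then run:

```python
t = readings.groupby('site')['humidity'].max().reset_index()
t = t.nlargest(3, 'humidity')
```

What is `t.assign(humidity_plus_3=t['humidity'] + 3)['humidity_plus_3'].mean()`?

76.0

group by site, max of humidity:
site
dock      72
garage    63
lab       84
tower     59
Name: humidity, dtype: int64
reset_index():
     site  humidity
0    dock        72
1  garage        63
2     lab        84
3   tower        59
take 3 rows with largest humidity:
     site  humidity
2     lab        84
0    dock        72
1  garage        63
add column humidity_plus_3 = t['humidity'] + 3:
     site  humidity  humidity_plus_3
2     lab        84               87
0    dock        72               75
1  garage        63               66
So mean() = 76.0.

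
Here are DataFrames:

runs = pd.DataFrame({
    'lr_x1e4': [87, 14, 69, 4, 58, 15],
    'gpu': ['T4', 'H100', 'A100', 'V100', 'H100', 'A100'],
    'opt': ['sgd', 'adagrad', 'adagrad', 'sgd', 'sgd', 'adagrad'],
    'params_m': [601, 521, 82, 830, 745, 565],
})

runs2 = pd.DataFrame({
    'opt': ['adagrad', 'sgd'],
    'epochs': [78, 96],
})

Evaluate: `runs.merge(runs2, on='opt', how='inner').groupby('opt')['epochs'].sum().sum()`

merge on 'opt' (how='inner') → 6 rows:
   lr_x1e4   gpu      opt  params_m  epochs
0       87    T4      sgd       601      96
1       14  H100  adagrad       521      78
2       69  A100  adagrad        82      78
3        4  V100      sgd       830      96
4       58  H100      sgd       745      96
5       15  A100  adagrad       565      78
group by opt, sum of epochs:
opt
adagrad    234
sgd        288
Name: epochs, dtype: int64

522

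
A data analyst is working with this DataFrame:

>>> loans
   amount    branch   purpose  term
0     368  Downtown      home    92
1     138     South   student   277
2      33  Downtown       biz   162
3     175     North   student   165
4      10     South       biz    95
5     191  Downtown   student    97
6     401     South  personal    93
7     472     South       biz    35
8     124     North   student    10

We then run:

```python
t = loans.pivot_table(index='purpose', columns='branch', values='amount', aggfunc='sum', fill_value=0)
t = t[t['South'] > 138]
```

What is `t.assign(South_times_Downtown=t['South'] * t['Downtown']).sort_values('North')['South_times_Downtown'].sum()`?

pivot: rows=purpose, cols=branch, sum(amount):
branch    Downtown  North  South
purpose                         
biz             33      0    482
home           368      0      0
personal         0      0    401
student        191    299    138
filter rows where South > 138:
branch    Downtown  North  South
purpose                         
biz             33      0    482
personal         0      0    401
add column South_times_Downtown = t['South'] * t['Downtown']:
branch    Downtown  North  South  South_times_Downtown
purpose                                               
biz             33      0    482                 15906
personal         0      0    401                     0
sort by North:
branch    Downtown  North  South  South_times_Downtown
purpose                                               
biz             33      0    482                 15906
personal         0      0    401                     0
Finally, sum of column 'South_times_Downtown' = 15906.

15906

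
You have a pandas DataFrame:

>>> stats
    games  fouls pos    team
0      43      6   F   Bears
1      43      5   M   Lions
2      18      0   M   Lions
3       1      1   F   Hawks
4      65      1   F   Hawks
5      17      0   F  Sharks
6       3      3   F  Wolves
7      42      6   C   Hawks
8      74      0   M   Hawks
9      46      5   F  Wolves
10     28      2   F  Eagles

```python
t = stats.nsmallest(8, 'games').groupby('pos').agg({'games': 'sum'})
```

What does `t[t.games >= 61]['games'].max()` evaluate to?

92

take 8 rows with smallest games:
    games  fouls pos    team
3       1      1   F   Hawks
6       3      3   F  Wolves
5      17      0   F  Sharks
2      18      0   M   Lions
10     28      2   F  Eagles
7      42      6   C   Hawks
0      43      6   F   Bears
1      43      5   M   Lions
group by pos, sum of games:
     games
pos       
C       42
F       92
M       61
filter rows where games >= 61:
     games
pos       
F       92
M       61
max of column 'games' → 92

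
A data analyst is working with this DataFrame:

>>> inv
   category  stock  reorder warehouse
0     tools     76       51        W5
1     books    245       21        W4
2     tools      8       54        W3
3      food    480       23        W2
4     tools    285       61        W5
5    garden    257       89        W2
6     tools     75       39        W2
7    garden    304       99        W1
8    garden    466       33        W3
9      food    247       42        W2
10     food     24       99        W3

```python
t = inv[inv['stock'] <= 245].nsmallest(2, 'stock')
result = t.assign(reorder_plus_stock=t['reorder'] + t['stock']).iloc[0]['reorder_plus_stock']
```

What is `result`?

filter rows where stock <= 245:
   category  stock  reorder warehouse
0     tools     76       51        W5
1     books    245       21        W4
2     tools      8       54        W3
6     tools     75       39        W2
10     food     24       99        W3
take 2 rows with smallest stock:
   category  stock  reorder warehouse
2     tools      8       54        W3
10     food     24       99        W3
add column reorder_plus_stock = t['reorder'] + t['stock']:
   category  stock  reorder warehouse  reorder_plus_stock
2     tools      8       54        W3                  62
10     food     24       99        W3                 123
value at position 0, column 'reorder_plus_stock' → 62

62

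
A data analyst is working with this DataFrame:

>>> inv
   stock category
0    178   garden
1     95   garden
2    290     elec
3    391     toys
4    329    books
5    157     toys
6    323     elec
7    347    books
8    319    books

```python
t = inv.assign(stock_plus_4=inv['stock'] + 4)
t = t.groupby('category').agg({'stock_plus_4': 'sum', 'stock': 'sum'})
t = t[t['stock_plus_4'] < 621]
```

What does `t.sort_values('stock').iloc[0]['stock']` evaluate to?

add column stock_plus_4 = inv['stock'] + 4:
   stock category  stock_plus_4
0    178   garden           182
1     95   garden            99
2    290     elec           294
3    391     toys           395
4    329    books           333
5    157     toys           161
6    323     elec           327
7    347    books           351
8    319    books           323
group by category: sum(stock_plus_4), sum(stock):
          stock_plus_4  stock
category                     
books             1007    995
elec               621    613
garden             281    273
toys               556    548
filter rows where stock_plus_4 < 621:
          stock_plus_4  stock
category                     
garden             281    273
toys               556    548
sort by stock:
          stock_plus_4  stock
category                     
garden             281    273
toys               556    548
Taking the value at position 0, column 'stock' gives 273.

273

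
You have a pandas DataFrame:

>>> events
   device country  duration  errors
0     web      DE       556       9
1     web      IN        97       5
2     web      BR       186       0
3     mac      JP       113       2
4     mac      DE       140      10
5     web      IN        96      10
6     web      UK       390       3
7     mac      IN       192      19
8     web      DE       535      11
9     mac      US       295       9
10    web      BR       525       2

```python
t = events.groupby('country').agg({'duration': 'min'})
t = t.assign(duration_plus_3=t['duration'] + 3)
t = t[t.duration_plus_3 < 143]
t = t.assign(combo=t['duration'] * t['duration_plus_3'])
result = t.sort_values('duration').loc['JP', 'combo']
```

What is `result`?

group by country, min of duration:
         duration
country          
BR            186
DE            140
IN             96
JP            113
UK            390
US            295
add column duration_plus_3 = t['duration'] + 3:
         duration  duration_plus_3
country                           
BR            186              189
DE            140              143
IN             96               99
JP            113              116
UK            390              393
US            295              298
filter rows where duration_plus_3 < 143:
         duration  duration_plus_3
country                           
IN             96               99
JP            113              116
add column combo = t['duration'] * t['duration_plus_3']:
         duration  duration_plus_3  combo
country                                  
IN             96               99   9504
JP            113              116  13108
sort by duration:
         duration  duration_plus_3  combo
country                                  
IN             96               99   9504
JP            113              116  13108
value at row 'JP', column 'combo' → 13108

13108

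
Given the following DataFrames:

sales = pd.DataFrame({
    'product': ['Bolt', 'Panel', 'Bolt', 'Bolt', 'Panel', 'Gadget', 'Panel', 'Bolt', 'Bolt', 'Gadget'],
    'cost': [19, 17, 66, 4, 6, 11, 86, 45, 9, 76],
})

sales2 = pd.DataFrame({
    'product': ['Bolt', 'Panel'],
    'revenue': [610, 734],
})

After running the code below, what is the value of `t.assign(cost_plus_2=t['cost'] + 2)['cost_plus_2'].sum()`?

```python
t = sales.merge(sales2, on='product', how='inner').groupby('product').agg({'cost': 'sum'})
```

merge on 'product' (how='inner') → 8 rows:
  product  cost  revenue
0    Bolt    19      610
1   Panel    17      734
2    Bolt    66      610
3    Bolt     4      610
4   Panel     6      734
5   Panel    86      734
6    Bolt    45      610
7    Bolt     9      610
group by product, sum of cost:
         cost
product      
Bolt      143
Panel     109
add column cost_plus_2 = t['cost'] + 2:
         cost  cost_plus_2
product                   
Bolt      143          145
Panel     109          111
Hence 256.

256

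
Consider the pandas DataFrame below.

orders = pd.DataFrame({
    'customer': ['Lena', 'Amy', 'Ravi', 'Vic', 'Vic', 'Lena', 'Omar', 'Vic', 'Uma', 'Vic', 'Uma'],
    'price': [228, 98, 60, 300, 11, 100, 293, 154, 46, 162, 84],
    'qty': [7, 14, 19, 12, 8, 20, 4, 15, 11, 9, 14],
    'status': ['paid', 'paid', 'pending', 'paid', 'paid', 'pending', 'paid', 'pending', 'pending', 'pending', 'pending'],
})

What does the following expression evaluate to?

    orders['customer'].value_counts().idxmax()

value_counts of customer:
customer
Vic     4
Lena    2
Uma     2
Amy     1
Ravi    1
Omar    1
Name: count, dtype: int64
label with the largest value → Vic

Vic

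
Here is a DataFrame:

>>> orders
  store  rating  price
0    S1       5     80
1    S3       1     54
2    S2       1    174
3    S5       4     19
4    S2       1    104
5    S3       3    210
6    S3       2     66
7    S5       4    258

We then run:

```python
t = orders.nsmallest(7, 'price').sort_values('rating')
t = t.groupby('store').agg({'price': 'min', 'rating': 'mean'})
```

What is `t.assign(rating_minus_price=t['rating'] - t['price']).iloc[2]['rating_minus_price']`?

-52.0

take 7 rows with smallest price:
  store  rating  price
3    S5       4     19
1    S3       1     54
6    S3       2     66
0    S1       5     80
4    S2       1    104
2    S2       1    174
5    S3       3    210
sort by rating:
  store  rating  price
1    S3       1     54
4    S2       1    104
2    S2       1    174
6    S3       2     66
5    S3       3    210
3    S5       4     19
0    S1       5     80
group by store: min(price), mean(rating):
       price  rating
store               
S1        80     5.0
S2       104     1.0
S3        54     2.0
S5        19     4.0
add column rating_minus_price = t['rating'] - t['price']:
       price  rating  rating_minus_price
store                                   
S1        80     5.0               -75.0
S2       104     1.0              -103.0
S3        54     2.0               -52.0
S5        19     4.0               -15.0
Taking the value at position 2, column 'rating_minus_price' gives -52.0.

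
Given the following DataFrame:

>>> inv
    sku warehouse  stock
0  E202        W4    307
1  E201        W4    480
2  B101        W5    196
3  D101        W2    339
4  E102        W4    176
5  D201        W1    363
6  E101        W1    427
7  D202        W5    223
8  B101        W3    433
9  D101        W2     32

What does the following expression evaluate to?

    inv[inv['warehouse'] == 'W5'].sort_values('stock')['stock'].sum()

filter rows where warehouse == 'W5':
    sku warehouse  stock
2  B101        W5    196
7  D202        W5    223
sort by stock:
    sku warehouse  stock
2  B101        W5    196
7  D202        W5    223
Finally, sum of column 'stock' = 419.

419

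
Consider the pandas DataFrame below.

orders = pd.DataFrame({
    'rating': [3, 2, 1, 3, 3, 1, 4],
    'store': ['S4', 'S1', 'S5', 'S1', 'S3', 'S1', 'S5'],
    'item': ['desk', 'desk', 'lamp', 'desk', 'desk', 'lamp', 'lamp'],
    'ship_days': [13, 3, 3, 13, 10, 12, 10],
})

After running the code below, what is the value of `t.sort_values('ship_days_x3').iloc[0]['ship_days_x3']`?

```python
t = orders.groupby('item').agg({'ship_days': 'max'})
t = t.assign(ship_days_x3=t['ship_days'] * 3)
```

36

group by item, max of ship_days:
      ship_days
item           
desk         13
lamp         12
add column ship_days_x3 = t['ship_days'] * 3:
      ship_days  ship_days_x3
item                         
desk         13            39
lamp         12            36
sort by ship_days_x3:
      ship_days  ship_days_x3
item                         
lamp         12            36
desk         13            39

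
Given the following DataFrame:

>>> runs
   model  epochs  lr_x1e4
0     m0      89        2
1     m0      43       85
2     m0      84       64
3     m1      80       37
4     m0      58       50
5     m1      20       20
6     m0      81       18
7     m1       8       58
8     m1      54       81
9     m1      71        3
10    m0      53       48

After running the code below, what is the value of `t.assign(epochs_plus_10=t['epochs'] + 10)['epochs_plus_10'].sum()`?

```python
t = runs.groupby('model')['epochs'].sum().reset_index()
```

group by model, sum of epochs:
model
m0    408
m1    233
Name: epochs, dtype: int64
reset_index():
  model  epochs
0    m0     408
1    m1     233
add column epochs_plus_10 = t['epochs'] + 10:
  model  epochs  epochs_plus_10
0    m0     408             418
1    m1     233             243
Taking the sum of column 'epochs_plus_10' gives 661.

661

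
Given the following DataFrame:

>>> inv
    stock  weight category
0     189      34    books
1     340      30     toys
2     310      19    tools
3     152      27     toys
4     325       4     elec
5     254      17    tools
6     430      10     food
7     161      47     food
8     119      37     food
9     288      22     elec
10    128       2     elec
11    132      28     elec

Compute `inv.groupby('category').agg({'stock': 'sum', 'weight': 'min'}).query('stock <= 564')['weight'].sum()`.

group by category: sum(stock), min(weight):
          stock  weight
category               
books       189      34
elec        873       2
food        710      10
tools       564      17
toys        492      27
filter rows where stock <= 564:
          stock  weight
category               
books       189      34
tools       564      17
toys        492      27
sum of column 'weight' → 78

78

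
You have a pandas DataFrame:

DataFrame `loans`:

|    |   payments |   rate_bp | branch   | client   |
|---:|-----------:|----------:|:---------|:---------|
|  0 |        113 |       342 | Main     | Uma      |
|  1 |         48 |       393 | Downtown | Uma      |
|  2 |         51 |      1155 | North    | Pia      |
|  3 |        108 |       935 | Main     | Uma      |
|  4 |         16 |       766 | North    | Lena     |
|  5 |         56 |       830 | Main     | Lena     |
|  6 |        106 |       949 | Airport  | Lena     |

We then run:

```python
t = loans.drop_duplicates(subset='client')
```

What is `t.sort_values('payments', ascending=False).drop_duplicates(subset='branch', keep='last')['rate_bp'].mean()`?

554.0

drop duplicate client (keep=first):
   payments  rate_bp branch client
0       113      342   Main    Uma
2        51     1155  North    Pia
4        16      766  North   Lena
sort by payments descending:
   payments  rate_bp branch client
0       113      342   Main    Uma
2        51     1155  North    Pia
4        16      766  North   Lena
drop duplicate branch (keep=last):
   payments  rate_bp branch client
0       113      342   Main    Uma
4        16      766  North   Lena
So mean() = 554.0.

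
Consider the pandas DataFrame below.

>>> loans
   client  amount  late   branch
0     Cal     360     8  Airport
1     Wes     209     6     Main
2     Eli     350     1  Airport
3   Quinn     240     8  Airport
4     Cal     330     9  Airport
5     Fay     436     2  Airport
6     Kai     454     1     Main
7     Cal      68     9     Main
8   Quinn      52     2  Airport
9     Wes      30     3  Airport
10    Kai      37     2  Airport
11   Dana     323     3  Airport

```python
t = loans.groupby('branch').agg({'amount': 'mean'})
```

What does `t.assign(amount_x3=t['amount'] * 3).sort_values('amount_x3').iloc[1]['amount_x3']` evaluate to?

731.0

group by branch, mean of amount:
             amount
branch             
Airport  239.777778
Main     243.666667
add column amount_x3 = t['amount'] * 3:
             amount   amount_x3
branch                         
Airport  239.777778  719.333333
Main     243.666667  731.000000
sort by amount_x3:
             amount   amount_x3
branch                         
Airport  239.777778  719.333333
Main     243.666667  731.000000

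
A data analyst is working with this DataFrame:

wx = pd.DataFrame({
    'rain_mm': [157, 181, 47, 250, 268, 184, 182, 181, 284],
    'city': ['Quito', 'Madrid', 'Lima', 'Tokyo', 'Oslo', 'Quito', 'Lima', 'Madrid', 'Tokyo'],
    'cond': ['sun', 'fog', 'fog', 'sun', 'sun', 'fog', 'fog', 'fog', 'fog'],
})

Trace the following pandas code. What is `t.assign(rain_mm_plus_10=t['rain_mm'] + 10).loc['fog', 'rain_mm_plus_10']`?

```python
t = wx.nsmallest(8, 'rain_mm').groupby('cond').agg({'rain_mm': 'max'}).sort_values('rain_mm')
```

194

take 8 rows with smallest rain_mm:
   rain_mm    city cond
2       47    Lima  fog
0      157   Quito  sun
1      181  Madrid  fog
7      181  Madrid  fog
6      182    Lima  fog
5      184   Quito  fog
3      250   Tokyo  sun
4      268    Oslo  sun
group by cond, max of rain_mm:
      rain_mm
cond         
fog       184
sun       268
sort by rain_mm:
      rain_mm
cond         
fog       184
sun       268
add column rain_mm_plus_10 = t['rain_mm'] + 10:
      rain_mm  rain_mm_plus_10
cond                          
fog       184              194
sun       268              278
Finally, value at row 'fog', column 'rain_mm_plus_10' = 194.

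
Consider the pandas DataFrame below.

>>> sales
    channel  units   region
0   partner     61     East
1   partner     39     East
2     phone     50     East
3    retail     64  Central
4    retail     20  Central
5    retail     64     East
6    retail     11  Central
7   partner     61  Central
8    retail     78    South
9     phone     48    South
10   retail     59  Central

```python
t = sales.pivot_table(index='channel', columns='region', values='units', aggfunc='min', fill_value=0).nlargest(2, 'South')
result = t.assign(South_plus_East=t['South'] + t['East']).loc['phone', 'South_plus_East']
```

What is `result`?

98

pivot: rows=channel, cols=region, min(units):
region   Central  East  South
channel                      
partner       61    39      0
phone          0    50     48
retail        11    64     78
take 2 rows with largest South:
region   Central  East  South
channel                      
retail        11    64     78
phone          0    50     48
add column South_plus_East = t['South'] + t['East']:
region   Central  East  South  South_plus_East
channel                                       
retail        11    64     78              142
phone          0    50     48               98
Finally, value at row 'phone', column 'South_plus_East' = 98.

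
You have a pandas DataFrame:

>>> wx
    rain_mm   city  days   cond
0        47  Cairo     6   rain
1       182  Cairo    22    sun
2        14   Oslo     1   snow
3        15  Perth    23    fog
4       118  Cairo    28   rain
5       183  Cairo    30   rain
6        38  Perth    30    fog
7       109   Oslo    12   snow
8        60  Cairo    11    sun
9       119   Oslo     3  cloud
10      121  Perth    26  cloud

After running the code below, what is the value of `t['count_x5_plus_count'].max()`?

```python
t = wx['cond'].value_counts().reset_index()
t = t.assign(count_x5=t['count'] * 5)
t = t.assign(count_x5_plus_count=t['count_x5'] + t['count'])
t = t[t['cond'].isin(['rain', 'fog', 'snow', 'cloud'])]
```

value_counts of cond:
cond
rain     3
sun      2
snow     2
fog      2
cloud    2
Name: count, dtype: int64
reset_index():
    cond  count
0   rain      3
1    sun      2
2   snow      2
3    fog      2
4  cloud      2
add column count_x5 = t['count'] * 5:
    cond  count  count_x5
0   rain      3        15
1    sun      2        10
2   snow      2        10
3    fog      2        10
4  cloud      2        10
add column count_x5_plus_count = t['count_x5'] + t['count']:
    cond  count  count_x5  count_x5_plus_count
0   rain      3        15                   18
1    sun      2        10                   12
2   snow      2        10                   12
3    fog      2        10                   12
4  cloud      2        10                   12
filter rows where cond in ['rain', 'fog', 'snow', 'cloud']:
    cond  count  count_x5  count_x5_plus_count
0   rain      3        15                   18
2   snow      2        10                   12
3    fog      2        10                   12
4  cloud      2        10                   12
Hence 18.

18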